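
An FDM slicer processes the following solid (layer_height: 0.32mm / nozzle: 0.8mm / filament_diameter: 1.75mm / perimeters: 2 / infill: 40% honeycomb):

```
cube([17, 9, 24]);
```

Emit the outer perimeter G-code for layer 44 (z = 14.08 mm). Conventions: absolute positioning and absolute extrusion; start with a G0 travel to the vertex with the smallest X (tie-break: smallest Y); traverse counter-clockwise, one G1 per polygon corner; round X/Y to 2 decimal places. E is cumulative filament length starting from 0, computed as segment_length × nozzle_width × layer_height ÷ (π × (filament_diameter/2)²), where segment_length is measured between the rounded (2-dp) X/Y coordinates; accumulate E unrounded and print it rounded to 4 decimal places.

At z = 14.08 mm: the cube (footprint 17×9) is included at this height. The outline is a single polygon with 4 vertices. Extrusion per mm of travel: 0.8 × 0.32 / (π × 0.875²) = 0.106432. Accumulating E over each segment gives final E = 5.5345.

G0 X0.00 Y0.00 Z14.08
G1 X17.00 Y0.00 E1.8094
G1 X17.00 Y9.00 E2.7672
G1 X0.00 Y9.00 E4.5766
G1 X0.00 Y0.00 E5.5345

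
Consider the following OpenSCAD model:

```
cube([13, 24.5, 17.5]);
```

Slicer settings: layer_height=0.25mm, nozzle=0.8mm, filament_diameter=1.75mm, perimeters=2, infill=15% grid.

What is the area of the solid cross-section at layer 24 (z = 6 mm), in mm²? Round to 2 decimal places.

At z = 6 mm: the 13×24.5 cube contributes its full rectangle (area 318.50 mm²). Overall, the cross-section is a single solid region. Net area = 318.50 mm².

318.50 mm²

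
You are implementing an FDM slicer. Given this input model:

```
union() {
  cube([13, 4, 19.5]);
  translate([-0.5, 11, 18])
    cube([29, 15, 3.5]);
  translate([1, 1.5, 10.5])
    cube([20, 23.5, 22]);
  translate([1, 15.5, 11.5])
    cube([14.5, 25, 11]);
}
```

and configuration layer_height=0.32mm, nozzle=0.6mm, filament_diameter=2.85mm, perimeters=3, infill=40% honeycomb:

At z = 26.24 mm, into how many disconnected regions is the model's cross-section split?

At z = 26.24 mm: the cube does not reach this height (z outside [0, 19.5]); the cube at (-0.5, 11) is absent (z outside [18, 21.5]); the cube at (1, 1.5) is present — its section is the full 20×23.5 rectangle; the cube at (1, 15.5) is absent (z outside [11.5, 22.5]); Merging all regions: only the 20×23.5 cube at (1, 1.5) is present, so the union is just that shape — 1 connected region. The result has 1 disconnected region.

1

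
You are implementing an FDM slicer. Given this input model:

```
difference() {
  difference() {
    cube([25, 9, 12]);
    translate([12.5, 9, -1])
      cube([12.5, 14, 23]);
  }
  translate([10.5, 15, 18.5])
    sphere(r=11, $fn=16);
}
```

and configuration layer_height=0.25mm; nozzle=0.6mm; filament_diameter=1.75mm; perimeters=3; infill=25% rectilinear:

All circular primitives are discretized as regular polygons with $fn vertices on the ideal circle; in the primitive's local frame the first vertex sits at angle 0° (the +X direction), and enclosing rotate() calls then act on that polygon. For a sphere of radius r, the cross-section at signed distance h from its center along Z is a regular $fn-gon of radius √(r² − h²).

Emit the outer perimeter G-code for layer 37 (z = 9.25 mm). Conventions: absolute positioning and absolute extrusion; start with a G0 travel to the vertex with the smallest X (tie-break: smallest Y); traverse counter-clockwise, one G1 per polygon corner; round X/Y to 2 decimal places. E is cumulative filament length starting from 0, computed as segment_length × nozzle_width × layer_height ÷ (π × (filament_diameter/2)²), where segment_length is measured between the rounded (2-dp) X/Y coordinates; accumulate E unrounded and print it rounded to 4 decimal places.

G0 X0.00 Y0.00 Z9.25
G1 X25.00 Y0.00 E1.5591
G1 X25.00 Y9.00 E2.1203
G1 X0.00 Y9.00 E3.6794
G1 X0.00 Y0.00 E4.2407

At z = 9.25 mm: the cube (footprint 25×9) is included at this height; the cube at (12.5, 9) is present — its section is the full 12.5×14 rectangle; After the difference (first − rest): starting from the 25×9 cube, the 12.5×14 cube at (12.5, 9) misses the remaining region (no effect) — 1 connected region; the r=11 sphere at (10.5, 15) slices to a regular 16-gon of circumradius 5.953 (√(r²−h²) with h=9.25 from center); Taking the first minus the rest: starting from the result so far, the r=11 sphere at (10.5, 15) misses the remaining region (no effect) — 1 connected region. The outline is a single polygon with 4 vertices. Extrusion per mm of travel: 0.6 × 0.25 / (π × 0.875²) = 0.062363. Accumulating E over each segment gives final E = 4.2407.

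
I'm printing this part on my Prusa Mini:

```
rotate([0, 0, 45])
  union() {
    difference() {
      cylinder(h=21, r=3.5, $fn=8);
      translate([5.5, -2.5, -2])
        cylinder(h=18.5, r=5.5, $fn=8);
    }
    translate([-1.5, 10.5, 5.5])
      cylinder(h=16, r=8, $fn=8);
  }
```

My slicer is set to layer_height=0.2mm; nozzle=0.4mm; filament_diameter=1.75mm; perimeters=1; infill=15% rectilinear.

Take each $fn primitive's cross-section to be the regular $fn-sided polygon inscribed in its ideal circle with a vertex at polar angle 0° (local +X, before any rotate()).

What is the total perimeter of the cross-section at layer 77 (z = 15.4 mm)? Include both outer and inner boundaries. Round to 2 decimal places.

64.55 mm

At z = 15.4 mm: the r=3.5 cylinder contributes a regular 8-gon of circumradius 3.5 (perimeter = 2·8·3.500·sin(180°/8) = 21.43 mm); the r=5.5 cylinder at (5.5, -2.5) contributes a regular 8-gon of circumradius 5.5 (perimeter = 2·8·5.500·sin(180°/8) = 33.68 mm); After the difference (first − rest): starting from the r=3.5 cylinder, the r=5.5 cylinder at (5.5, -2.5) partially overlaps it — only the 10.12 mm² overlap (of its 85.56 mm²) is removed, clipping the outline — boundary = 20.80 mm; the cylinder at (-1.5, 10.5): section is a regular 8-gon, circumradius r=8 (perimeter = 2·8·8.000·sin(180°/8) = 48.98 mm); Merging all regions: the regions partially overlap (shared area 0.74 mm²), so the edge portions inside another operand are dropped and the merged outline is re-measured after clipping — boundary = 64.55 mm; (whole slice rotated 45° about Z — lengths, areas and connectivity unchanged). Overall, the cross-section is a single solid region. Total boundary length (outer) = 64.55 mm.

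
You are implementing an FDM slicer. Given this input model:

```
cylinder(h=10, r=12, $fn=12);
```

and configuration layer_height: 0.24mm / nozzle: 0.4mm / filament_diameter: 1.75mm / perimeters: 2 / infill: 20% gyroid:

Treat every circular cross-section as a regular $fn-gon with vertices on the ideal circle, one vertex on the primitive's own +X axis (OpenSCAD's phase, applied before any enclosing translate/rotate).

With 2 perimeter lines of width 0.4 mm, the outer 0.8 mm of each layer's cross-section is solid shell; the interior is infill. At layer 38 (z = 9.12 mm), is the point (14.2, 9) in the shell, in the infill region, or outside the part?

At z = 9.12 mm: the cylinder: section is a regular 12-gon, circumradius r=12. Overall, the cross-section is a single solid region. The nearest boundary edge runs (12.00, 0.00)→(10.39, 6.00); distance from the point to it = 4.85 mm. The point is not inside any of the regions above, so it lies outside the cross-section (4.85 mm from the nearest boundary).

outside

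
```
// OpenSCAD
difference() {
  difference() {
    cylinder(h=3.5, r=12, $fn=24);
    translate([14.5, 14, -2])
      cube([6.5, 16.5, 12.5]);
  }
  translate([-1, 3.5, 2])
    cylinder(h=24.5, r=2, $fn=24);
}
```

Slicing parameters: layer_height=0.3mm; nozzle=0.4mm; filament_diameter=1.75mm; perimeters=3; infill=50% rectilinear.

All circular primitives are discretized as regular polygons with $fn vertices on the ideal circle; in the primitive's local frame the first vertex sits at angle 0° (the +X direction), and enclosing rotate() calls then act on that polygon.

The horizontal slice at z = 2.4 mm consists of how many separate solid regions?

1

At z = 2.4 mm: the r=12 cylinder contributes a regular 24-gon of circumradius 12; the cube at (14.5, 14) is present — its section is the full 6.5×16.5 rectangle; After the difference (first − rest): starting from the r=12 cylinder, the 6.5×16.5 cube at (14.5, 14) misses the remaining region (no effect) — 1 connected region; the cylinder at (-1, 3.5): section is a regular 24-gon, circumradius r=2; Subtracting the remaining from the first: starting from that combined region, the r=2 cylinder at (-1, 3.5) lies wholly inside it (removes its full 12.42 mm² and its 12.53 mm outline becomes a hole wall) — 1 connected region with 1 hole. The result has 1 disconnected region.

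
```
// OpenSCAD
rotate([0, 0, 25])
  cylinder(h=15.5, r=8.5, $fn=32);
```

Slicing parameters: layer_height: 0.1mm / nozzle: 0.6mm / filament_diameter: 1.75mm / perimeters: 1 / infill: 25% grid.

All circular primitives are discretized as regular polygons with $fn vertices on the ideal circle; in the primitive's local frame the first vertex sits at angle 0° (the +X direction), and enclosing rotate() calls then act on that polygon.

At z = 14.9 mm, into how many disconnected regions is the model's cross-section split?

1

At z = 14.9 mm: the r=8.5 cylinder gives a regular 32-gon of circumradius 8.5 (constant along its height); (whole slice rotated 25° about Z — lengths, areas and connectivity unchanged). The result has 1 disconnected region.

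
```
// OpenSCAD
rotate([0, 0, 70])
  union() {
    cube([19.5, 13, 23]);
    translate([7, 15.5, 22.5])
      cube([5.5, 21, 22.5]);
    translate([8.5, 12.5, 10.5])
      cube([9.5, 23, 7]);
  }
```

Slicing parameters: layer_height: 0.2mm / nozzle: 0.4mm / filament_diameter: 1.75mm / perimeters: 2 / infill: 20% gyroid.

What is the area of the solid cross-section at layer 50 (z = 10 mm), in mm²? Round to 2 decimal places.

At z = 10 mm: the cube (footprint 19.5×13) is included at this height (area 253.50 mm²); the cube at (7, 15.5) does not reach this height (z outside [22.5, 45]); the cube at (8.5, 12.5) is not intersected at this z (z outside [10.5, 17.5]); Combining (union): only the 19.5×13 cube is present, so the union is just that shape — area = 253.50 mm²; (whole slice rotated 70° about Z — lengths, areas and connectivity unchanged). Overall, the cross-section is a single solid region. Net area = 253.50 mm².

253.50 mm²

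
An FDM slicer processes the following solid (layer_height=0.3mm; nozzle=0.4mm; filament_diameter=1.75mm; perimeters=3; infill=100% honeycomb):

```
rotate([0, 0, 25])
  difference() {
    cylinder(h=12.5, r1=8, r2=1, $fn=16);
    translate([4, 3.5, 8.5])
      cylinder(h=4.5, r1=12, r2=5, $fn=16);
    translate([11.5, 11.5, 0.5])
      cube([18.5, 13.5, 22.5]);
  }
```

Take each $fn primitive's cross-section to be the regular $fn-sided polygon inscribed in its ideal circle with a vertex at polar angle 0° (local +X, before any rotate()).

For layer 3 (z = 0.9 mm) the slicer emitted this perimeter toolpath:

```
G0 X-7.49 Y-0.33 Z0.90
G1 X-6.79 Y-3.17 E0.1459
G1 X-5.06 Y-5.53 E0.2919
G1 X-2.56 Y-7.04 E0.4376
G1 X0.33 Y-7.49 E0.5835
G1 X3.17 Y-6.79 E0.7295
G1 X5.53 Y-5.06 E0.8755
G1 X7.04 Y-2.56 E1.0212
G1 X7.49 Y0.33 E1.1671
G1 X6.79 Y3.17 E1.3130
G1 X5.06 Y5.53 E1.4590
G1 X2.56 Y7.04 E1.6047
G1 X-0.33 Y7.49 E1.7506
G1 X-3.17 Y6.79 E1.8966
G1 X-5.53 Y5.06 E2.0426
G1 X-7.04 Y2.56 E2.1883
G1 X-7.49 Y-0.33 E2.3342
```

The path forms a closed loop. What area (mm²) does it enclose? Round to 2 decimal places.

Apply the shoelace formula to the sequence of (X, Y) vertices; enclosed area = 171.95 mm².

171.95 mm²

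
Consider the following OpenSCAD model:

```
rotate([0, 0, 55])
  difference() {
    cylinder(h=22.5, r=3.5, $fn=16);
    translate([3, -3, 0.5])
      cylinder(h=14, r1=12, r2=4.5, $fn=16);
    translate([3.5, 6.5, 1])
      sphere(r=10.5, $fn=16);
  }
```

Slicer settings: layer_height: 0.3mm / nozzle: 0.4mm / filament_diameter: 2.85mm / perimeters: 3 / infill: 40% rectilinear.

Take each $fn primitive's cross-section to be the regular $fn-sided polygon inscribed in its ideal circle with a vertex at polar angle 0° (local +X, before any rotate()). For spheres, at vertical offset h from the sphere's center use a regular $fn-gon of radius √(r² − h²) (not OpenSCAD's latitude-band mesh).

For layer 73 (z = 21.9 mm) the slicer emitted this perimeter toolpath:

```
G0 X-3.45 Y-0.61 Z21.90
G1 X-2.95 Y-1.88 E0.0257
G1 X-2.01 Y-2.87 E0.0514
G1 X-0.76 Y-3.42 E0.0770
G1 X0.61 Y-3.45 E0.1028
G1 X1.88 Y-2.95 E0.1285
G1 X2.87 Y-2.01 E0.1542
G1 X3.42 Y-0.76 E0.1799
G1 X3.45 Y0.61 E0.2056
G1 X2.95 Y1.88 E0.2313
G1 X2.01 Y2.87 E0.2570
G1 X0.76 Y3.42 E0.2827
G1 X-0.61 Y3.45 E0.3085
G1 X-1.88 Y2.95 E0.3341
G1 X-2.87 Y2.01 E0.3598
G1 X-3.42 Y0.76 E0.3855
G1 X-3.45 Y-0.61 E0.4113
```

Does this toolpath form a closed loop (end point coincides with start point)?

yes

Start point (G0): (-3.45, -0.61). End point (last G1): the path returns to the start — closed.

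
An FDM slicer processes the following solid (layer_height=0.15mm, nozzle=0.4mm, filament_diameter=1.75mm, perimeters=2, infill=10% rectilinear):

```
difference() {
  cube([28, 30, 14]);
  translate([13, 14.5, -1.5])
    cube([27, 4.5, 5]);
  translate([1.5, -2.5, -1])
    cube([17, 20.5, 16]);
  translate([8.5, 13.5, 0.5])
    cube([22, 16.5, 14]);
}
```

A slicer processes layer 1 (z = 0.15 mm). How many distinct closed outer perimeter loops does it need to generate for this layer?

At z = 0.15 mm: the cube is present — its section is the full 28×30 rectangle; the cube at (13, 14.5) is present — its section is the full 27×4.5 rectangle; the cube at (1.5, -2.5) is present — its section is the full 17×20.5 rectangle; the cube at (8.5, 13.5) is absent (z outside [0.5, 14.5]); After the difference (first − rest): starting from the 28×30 cube, the 27×4.5 cube at (13, 14.5) partially overlaps it — only the 67.50 mm² overlap (of its 121.50 mm²) is removed, clipping the outline; the 17×20.5 cube at (1.5, -2.5) partially overlaps it — only the 286.75 mm² overlap (of its 348.50 mm²) is removed, clipping the outline — 2 connected regions. The result has 2 disconnected regions.

2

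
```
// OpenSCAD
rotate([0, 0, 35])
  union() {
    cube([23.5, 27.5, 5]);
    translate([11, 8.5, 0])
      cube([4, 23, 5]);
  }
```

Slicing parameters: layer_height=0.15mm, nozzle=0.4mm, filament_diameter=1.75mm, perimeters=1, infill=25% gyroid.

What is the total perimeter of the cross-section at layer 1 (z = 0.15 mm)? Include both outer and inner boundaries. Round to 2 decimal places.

110.00 mm

At z = 0.15 mm: the cube is present — its section is the full 23.5×27.5 rectangle (perimeter 102.00 mm); the cube at (11, 8.5) is present — its section is the full 4×23 rectangle (perimeter 54.00 mm); Taking the union: the regions partially overlap (shared area 76.00 mm²), so the edge portions inside another operand are dropped and the merged outline is re-measured after clipping — boundary = 110.00 mm; (whole slice rotated 35° about Z — lengths, areas and connectivity unchanged). Overall, the cross-section is a single solid region. Total boundary length (outer) = 110.00 mm.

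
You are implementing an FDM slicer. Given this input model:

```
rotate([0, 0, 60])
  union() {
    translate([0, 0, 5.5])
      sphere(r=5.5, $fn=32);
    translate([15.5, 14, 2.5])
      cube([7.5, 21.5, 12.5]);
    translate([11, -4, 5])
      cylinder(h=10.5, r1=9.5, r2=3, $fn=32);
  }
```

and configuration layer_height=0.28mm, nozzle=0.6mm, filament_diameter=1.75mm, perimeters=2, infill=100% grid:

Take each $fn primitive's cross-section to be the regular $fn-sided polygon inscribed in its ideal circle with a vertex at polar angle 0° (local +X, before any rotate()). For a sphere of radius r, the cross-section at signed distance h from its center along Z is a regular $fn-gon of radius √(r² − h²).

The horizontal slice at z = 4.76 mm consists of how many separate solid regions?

2

At z = 4.76 mm: the r=5.5 sphere contributes a regular 32-gon of circumradius √(5.5²−0.74²) = 5.450; the cube at (15.5, 14) is present — its section is the full 7.5×21.5 rectangle; the cone at (11, -4) is absent (z outside [5, 15.5]); Taking the union: the 2 present regions are separate (no shared area or edge), so areas and boundary lengths simply add and each stays a separate island — 2 connected regions; (whole slice rotated 60° about Z — lengths, areas and connectivity unchanged). The result has 2 disconnected regions.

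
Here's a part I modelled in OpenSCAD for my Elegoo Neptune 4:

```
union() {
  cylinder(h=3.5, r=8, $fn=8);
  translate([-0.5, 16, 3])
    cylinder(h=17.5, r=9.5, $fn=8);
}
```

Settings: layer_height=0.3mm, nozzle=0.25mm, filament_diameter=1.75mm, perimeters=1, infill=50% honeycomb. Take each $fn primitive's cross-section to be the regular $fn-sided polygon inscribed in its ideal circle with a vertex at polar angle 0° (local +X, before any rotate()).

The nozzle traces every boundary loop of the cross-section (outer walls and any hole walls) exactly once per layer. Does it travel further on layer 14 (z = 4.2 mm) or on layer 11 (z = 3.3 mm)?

layer 11 (z = 3.3 mm)

Layer 14 (z = 4.2): the cylinder is not intersected at this z (z outside [0, 3.5]); the r=9.5 cylinder at (-0.5, 16) gives a regular 8-gon of circumradius 9.5 (constant along its height) (perimeter = 2·8·9.500·sin(180°/8) = 58.17 mm); Merging all regions: only the r=9.5 cylinder at (-0.5, 16) is present, so the union is just that shape — boundary = 58.17 mm. So its perimeter = 58.17 mm. Layer 11 (z = 3.3): the r=8 cylinder contributes a regular 8-gon of circumradius 8 (perimeter = 2·8·8.000·sin(180°/8) = 48.98 mm); the r=9.5 cylinder at (-0.5, 16) contributes a regular 8-gon of circumradius 9.5 (perimeter = 2·8·9.500·sin(180°/8) = 58.17 mm); Merging all regions: the regions partially overlap (shared area 2.66 mm²), so the edge portions inside another operand are dropped and the merged outline is re-measured after clipping — boundary = 99.31 mm. So its perimeter = 99.31 mm. Layer 11 is larger (99.31 vs 58.17 mm).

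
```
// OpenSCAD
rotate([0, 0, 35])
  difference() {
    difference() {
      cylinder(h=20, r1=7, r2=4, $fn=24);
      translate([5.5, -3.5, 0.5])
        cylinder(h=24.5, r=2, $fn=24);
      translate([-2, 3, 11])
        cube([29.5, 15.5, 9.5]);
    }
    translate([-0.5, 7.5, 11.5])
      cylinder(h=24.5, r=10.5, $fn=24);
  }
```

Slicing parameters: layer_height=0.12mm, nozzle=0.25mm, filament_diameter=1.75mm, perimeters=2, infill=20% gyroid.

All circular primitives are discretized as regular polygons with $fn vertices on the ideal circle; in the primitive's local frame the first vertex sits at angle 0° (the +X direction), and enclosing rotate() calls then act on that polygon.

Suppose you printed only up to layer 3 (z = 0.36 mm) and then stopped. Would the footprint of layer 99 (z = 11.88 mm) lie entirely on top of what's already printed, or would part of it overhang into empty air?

entirely on top

Compare the two slices. At z = 0.36: the cone contributes a regular 24-gon of circumradius 6.946 (interpolated between r1=7 and r2=4 at t=0.018) (area = (24/2)·6.946²·sin(360°/24) = 149.85 mm²); the cylinder at (5.5, -3.5) does not reach this height (z outside [0.5, 25]); the cube at (-2, 3) does not reach this height (z outside [11, 20.5]); After the difference (first − rest): none of the subtracted shapes is present at this height, so the cone is unchanged — area = 149.85 mm²; the cylinder at (-0.5, 7.5) is absent (z outside [11.5, 36]); Taking the first minus the rest: none of the subtracted shapes is present at this height, so the result so far is unchanged — area = 149.85 mm²; (whole slice rotated 35° about Z — lengths, areas and connectivity unchanged). At z = 11.88: the cone (r1=7→r2=4) has section circumradius 5.218 here — a regular 24-gon (area = (24/2)·5.218²·sin(360°/24) = 84.56 mm²); the r=2 cylinder at (5.5, -3.5) contributes a regular 24-gon of circumradius 2 (area = (24/2)·2.000²·sin(360°/24) = 12.42 mm²); the 29.5×15.5 cube at (-2, 3) contributes its full rectangle (area 457.25 mm²); Taking the first minus the rest: starting from the cone (84.56 mm²), the r=2 cylinder at (5.5, -3.5) partially overlaps it — only the 1.17 mm² overlap (of its 12.42 mm²) is removed, clipping the outline; the 29.5×15.5 cube at (-2, 3) partially overlaps it — only the 10.60 mm² overlap (of its 457.25 mm²) is removed, clipping the outline — area = 72.79 mm²; the r=10.5 cylinder at (-0.5, 7.5) gives a regular 24-gon of circumradius 10.5 (constant along its height) (area = (24/2)·10.500²·sin(360°/24) = 342.42 mm²); After the difference (first − rest): starting from the result so far (72.79 mm²), the r=10.5 cylinder at (-0.5, 7.5) partially overlaps it — only the 57.10 mm² overlap (of its 342.42 mm²) is removed, clipping the outline — area = 15.69 mm²; (whole slice rotated 35° about Z — lengths, areas and connectivity unchanged). Checking containment: the cross-section at z = 11.88 is a subset of the cross-section at z = 0.36.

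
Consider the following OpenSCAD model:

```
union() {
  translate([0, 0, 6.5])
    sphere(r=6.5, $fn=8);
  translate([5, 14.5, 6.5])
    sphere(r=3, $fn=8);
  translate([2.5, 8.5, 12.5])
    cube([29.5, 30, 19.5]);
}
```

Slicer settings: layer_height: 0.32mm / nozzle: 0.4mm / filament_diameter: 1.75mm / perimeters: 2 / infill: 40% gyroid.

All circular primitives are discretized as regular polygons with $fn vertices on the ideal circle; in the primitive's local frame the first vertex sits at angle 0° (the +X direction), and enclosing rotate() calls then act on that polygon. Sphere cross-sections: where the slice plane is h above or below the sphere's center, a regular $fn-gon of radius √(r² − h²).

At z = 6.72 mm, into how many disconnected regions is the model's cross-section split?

At z = 6.72 mm: the r=6.5 sphere contributes a regular 8-gon of circumradius √(6.5²−0.22²) = 6.496; the r=3 sphere at (5, 14.5) contributes a regular 8-gon of circumradius √(3²−0.22²) = 2.992; the cube at (2.5, 8.5) is not intersected at this z (z outside [12.5, 32]); Taking the union: the 2 present regions are separate (no shared area or edge), so areas and boundary lengths simply add and each stays a separate island — 2 connected regions. The result has 2 disconnected regions.

2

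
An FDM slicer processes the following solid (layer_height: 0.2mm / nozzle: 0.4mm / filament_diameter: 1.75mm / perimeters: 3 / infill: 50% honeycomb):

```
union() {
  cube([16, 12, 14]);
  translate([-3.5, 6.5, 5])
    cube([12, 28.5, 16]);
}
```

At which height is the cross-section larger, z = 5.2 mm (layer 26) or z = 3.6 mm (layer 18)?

layer 26 (z = 5.2 mm)

Layer 26 (z = 5.2): the cube (footprint 16×12) is included at this height (area 192.00 mm²); the 12×28.5 cube at (-3.5, 6.5) contributes its full rectangle (area 342.00 mm²); Taking the union: the regions partially overlap — summed areas 534.00 mm² minus the doubly-counted overlap 46.75 mm² gives 487.25 mm² — area = 487.25 mm². So its area = 487.25 mm². Layer 18 (z = 3.6): the cube is present — its section is the full 16×12 rectangle (area 192.00 mm²); the cube at (-3.5, 6.5) is not intersected at this z (z outside [5, 21]); Combining (union): only the 16×12 cube is present, so the union is just that shape — area = 192.00 mm². So its area = 192.00 mm². Layer 26 is larger (487.25 vs 192.00 mm²).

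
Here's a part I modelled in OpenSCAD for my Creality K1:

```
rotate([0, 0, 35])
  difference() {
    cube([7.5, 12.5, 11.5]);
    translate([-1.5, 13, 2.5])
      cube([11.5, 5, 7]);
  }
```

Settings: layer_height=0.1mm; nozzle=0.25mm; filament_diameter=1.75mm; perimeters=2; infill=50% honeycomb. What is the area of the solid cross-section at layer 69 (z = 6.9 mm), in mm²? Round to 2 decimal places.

93.75 mm²

At z = 6.9 mm: the 7.5×12.5 cube contributes its full rectangle (area 93.75 mm²); the cube at (-1.5, 13) (footprint 11.5×5) is included at this height (area 57.50 mm²); After the difference (first − rest): starting from the 7.5×12.5 cube (93.75 mm²), the 11.5×5 cube at (-1.5, 13) misses the remaining region (no effect) — area = 93.75 mm²; (whole slice rotated 35° about Z — lengths, areas and connectivity unchanged). Overall, the cross-section is a single solid region. Net area = 93.75 mm².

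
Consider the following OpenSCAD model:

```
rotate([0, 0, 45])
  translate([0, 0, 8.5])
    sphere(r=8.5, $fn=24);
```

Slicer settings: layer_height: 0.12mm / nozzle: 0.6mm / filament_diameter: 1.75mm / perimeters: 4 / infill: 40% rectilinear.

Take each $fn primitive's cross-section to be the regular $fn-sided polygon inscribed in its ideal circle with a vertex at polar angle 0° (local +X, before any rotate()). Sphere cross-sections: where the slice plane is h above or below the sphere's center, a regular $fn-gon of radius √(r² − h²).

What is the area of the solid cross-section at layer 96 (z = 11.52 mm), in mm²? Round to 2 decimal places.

196.07 mm²

At z = 11.52 mm: the sphere: section is a regular 24-gon, circumradius = √(r²−h²) = √(8.5²−3.02²) = 7.945 (area = (24/2)·7.945²·sin(360°/24) = 196.07 mm²); (whole slice rotated 45° about Z — lengths, areas and connectivity unchanged). Overall, the cross-section is a single solid region. Net area = 196.07 mm².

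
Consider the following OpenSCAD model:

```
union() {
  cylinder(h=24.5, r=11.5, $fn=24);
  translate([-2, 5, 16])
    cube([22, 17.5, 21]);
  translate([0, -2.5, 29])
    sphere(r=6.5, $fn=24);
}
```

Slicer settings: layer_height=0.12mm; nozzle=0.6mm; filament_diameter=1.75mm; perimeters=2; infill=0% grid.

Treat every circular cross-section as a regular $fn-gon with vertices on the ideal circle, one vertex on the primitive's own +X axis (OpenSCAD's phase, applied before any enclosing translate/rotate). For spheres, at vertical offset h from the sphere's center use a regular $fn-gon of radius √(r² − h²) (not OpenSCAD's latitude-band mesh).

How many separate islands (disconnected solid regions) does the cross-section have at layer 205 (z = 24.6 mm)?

At z = 24.6 mm: the cylinder is absent (z outside [0, 24.5]); the cube at (-2, 5) is present — its section is the full 22×17.5 rectangle; the sphere at (0, -2.5): section is a regular 24-gon, circumradius = √(r²−h²) = √(6.5²−4.4²) = 4.784; Taking the union: the 2 present regions are separate (no shared area or edge), so areas and boundary lengths simply add and each stays a separate island — 2 connected regions. Overall, the cross-section has 2 separate islands. Island count = 2.

2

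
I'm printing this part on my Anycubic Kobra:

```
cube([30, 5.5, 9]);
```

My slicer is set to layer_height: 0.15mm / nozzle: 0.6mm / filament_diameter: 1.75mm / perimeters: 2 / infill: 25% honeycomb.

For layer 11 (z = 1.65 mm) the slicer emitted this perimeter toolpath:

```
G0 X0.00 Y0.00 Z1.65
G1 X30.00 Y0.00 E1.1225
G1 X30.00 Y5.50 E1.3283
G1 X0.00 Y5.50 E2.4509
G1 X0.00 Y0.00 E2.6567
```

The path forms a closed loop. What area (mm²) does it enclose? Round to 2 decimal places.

Apply the shoelace formula to the sequence of (X, Y) vertices; enclosed area = 165.00 mm².

165.00 mm²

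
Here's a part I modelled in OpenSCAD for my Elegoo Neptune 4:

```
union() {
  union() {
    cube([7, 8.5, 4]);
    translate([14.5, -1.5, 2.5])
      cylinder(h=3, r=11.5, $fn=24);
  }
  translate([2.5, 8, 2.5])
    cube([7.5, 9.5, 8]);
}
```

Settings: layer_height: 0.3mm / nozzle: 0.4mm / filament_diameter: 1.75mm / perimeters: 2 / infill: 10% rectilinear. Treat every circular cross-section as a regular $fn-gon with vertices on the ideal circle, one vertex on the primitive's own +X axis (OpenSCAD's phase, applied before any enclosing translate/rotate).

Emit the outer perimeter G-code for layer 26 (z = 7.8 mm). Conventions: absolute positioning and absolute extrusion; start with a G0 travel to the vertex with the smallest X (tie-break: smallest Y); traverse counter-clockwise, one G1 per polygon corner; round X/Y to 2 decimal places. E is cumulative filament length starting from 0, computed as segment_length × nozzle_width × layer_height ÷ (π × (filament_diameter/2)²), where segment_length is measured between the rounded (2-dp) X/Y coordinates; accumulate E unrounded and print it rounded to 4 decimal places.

G0 X2.50 Y8.00 Z7.80
G1 X10.00 Y8.00 E0.3742
G1 X10.00 Y17.50 E0.8481
G1 X2.50 Y17.50 E1.2223
G1 X2.50 Y8.00 E1.6963

At z = 7.8 mm: the cube does not reach this height (z outside [0, 4]); the cylinder at (14.5, -1.5) does not reach this height (z outside [2.5, 5.5]); Taking the union: nothing is present at this height; the cube at (2.5, 8) is present — its section is the full 7.5×9.5 rectangle; Taking the union: only the 7.5×9.5 cube at (2.5, 8) is present, so the union is just that shape — 1 connected region. The outline is a single polygon with 4 vertices. Extrusion per mm of travel: 0.4 × 0.3 / (π × 0.875²) = 0.049890. Accumulating E over each segment gives final E = 1.6963.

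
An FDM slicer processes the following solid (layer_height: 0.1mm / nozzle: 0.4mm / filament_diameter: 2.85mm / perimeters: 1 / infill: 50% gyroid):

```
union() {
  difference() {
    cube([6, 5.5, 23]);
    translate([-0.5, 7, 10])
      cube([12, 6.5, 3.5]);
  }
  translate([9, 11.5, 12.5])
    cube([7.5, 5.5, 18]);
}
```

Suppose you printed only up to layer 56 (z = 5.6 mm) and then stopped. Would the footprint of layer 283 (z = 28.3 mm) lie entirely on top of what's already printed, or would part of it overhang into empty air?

Compare the two slices. At z = 5.6: the cube is present — its section is the full 6×5.5 rectangle (area 33.00 mm²); the cube at (-0.5, 7) is not intersected at this z (z outside [10, 13.5]); After the difference (first − rest): none of the subtracted shapes is present at this height, so the 6×5.5 cube is unchanged — area = 33.00 mm²; the cube at (9, 11.5) does not reach this height (z outside [12.5, 30.5]); Combining (union): only the result so far is present, so the union is just that shape — area = 33.00 mm². At z = 28.3: the cube is absent (z outside [0, 23]); the cube at (-0.5, 7) is absent (z outside [10, 13.5]); After the difference (first − rest): the first operand is absent here, so nothing remains; the cube at (9, 11.5) is present — its section is the full 7.5×5.5 rectangle (area 41.25 mm²); Merging all regions: only the 7.5×5.5 cube at (9, 11.5) is present, so the union is just that shape — area = 41.25 mm². Checking containment: at z = 28.3 the cross-section extends beyond the z = 5.6 cross-section by about 41.25 mm².

part overhangs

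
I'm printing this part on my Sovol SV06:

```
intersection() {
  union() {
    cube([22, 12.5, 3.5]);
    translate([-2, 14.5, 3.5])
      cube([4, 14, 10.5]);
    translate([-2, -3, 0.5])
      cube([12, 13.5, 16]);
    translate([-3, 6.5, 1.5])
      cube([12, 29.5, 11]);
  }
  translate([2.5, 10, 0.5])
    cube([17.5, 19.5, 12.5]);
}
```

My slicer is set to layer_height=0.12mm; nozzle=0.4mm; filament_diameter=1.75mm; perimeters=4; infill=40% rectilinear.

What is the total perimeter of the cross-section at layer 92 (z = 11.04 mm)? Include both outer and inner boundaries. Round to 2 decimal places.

At z = 11.04 mm: the cube is not intersected at this z (z outside [0, 3.5]); the 4×14 cube at (-2, 14.5) contributes its full rectangle (perimeter 36.00 mm); the cube at (-2, -3) is present — its section is the full 12×13.5 rectangle (perimeter 51.00 mm); the 12×29.5 cube at (-3, 6.5) contributes its full rectangle (perimeter 83.00 mm); Merging all regions: the regions partially overlap (shared area 100.00 mm²), so the edge portions inside another operand are dropped and the merged outline is re-measured after clipping — boundary = 104.00 mm; the 17.5×19.5 cube at (2.5, 10) contributes its full rectangle (perimeter 74.00 mm); Taking the intersection: the 17.5×19.5 cube at (2.5, 10) partially overlaps the result so far; clipping to the common part keeps 127.25 mm² — boundary = 54.00 mm. Overall, the cross-section is a single solid region. Total boundary length (outer) = 54.00 mm.

54.00 mm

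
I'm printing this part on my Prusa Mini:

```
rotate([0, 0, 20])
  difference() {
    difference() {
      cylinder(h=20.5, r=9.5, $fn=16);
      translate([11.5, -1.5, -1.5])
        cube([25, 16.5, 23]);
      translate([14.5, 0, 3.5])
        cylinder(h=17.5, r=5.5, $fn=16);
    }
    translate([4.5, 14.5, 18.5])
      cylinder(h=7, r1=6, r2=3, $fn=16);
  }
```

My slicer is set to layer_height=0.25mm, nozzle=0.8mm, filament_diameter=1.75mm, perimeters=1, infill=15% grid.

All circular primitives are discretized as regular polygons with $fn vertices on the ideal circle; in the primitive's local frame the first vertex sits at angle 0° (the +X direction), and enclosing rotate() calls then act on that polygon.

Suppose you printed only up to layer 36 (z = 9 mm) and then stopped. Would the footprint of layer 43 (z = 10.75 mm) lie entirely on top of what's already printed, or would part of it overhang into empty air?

Compare the two slices. At z = 9: the cylinder: section is a regular 16-gon, circumradius r=9.5 (area = (16/2)·9.500²·sin(360°/16) = 276.30 mm²); the cube at (11.5, -1.5) is present — its section is the full 25×16.5 rectangle (area 412.50 mm²); the r=5.5 cylinder at (14.5, 0) contributes a regular 16-gon of circumradius 5.5 (area = (16/2)·5.500²·sin(360°/16) = 92.61 mm²); Subtracting the remaining from the first: starting from the r=9.5 cylinder (276.30 mm²), the 25×16.5 cube at (11.5, -1.5) misses the remaining region (no effect); the r=5.5 cylinder at (14.5, 0) partially overlaps it — only the 0.63 mm² overlap (of its 92.61 mm²) is removed, clipping the outline — area = 275.67 mm²; the cone at (4.5, 14.5) is absent (z outside [18.5, 25.5]); Subtracting the remaining from the first: none of the subtracted shapes is present at this height, so the result so far is unchanged — area = 275.67 mm²; (whole slice rotated 20° about Z — lengths, areas and connectivity unchanged). At z = 10.75: the r=9.5 cylinder contributes a regular 16-gon of circumradius 9.5 (area = (16/2)·9.500²·sin(360°/16) = 276.30 mm²); the 25×16.5 cube at (11.5, -1.5) contributes its full rectangle (area 412.50 mm²); the cylinder at (14.5, 0): section is a regular 16-gon, circumradius r=5.5 (area = (16/2)·5.500²·sin(360°/16) = 92.61 mm²); After the difference (first − rest): starting from the r=9.5 cylinder (276.30 mm²), the 25×16.5 cube at (11.5, -1.5) misses the remaining region (no effect); the r=5.5 cylinder at (14.5, 0) partially overlaps it — only the 0.63 mm² overlap (of its 92.61 mm²) is removed, clipping the outline — area = 275.67 mm²; the cone at (4.5, 14.5) does not reach this height (z outside [18.5, 25.5]); Subtracting the remaining from the first: none of the subtracted shapes is present at this height, so that combined region is unchanged — area = 275.67 mm²; (whole slice rotated 20° about Z — lengths, areas and connectivity unchanged). Checking containment: the cross-section at z = 10.75 is a subset of the cross-section at z = 9.

entirely on top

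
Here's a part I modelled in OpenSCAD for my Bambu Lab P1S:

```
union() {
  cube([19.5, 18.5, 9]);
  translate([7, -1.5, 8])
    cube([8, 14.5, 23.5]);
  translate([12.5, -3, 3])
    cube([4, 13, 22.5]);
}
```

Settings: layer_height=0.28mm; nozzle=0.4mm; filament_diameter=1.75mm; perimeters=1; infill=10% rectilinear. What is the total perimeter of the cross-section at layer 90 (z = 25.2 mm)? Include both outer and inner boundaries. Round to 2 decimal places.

At z = 25.2 mm: the cube is not intersected at this z (z outside [0, 9]); the cube at (7, -1.5) (footprint 8×14.5) is included at this height (perimeter 45.00 mm); the cube at (12.5, -3) (footprint 4×13) is included at this height (perimeter 34.00 mm); Taking the union: the regions partially overlap (shared area 28.75 mm²), so the edge portions inside another operand are dropped and the merged outline is re-measured after clipping — boundary = 51.00 mm. Overall, the cross-section is a single solid region. Total boundary length (outer) = 51.00 mm.

51.00 mm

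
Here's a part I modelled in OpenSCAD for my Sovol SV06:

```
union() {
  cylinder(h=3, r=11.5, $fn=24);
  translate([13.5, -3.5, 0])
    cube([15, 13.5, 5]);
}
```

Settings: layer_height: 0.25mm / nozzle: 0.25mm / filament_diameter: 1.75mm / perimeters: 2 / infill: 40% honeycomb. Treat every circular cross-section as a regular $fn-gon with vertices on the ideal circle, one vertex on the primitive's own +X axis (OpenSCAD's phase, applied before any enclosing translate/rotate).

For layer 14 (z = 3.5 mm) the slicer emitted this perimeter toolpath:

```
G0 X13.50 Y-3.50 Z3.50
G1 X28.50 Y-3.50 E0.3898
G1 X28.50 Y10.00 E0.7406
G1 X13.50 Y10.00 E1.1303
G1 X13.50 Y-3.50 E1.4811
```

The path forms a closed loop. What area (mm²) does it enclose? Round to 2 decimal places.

Apply the shoelace formula to the sequence of (X, Y) vertices; enclosed area = 202.50 mm².

202.50 mm²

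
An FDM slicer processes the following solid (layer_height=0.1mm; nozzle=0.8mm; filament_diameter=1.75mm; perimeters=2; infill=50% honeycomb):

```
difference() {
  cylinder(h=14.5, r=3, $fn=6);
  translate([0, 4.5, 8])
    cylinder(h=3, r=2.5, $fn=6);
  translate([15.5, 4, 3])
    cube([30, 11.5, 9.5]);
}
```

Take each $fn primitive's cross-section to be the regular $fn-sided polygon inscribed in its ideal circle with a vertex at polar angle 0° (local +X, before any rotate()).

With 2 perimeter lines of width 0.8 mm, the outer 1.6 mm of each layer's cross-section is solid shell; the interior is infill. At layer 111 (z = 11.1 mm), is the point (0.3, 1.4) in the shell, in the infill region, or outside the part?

shell

At z = 11.1 mm: the r=3 cylinder gives a regular 6-gon of circumradius 3 (constant along its height); the cylinder at (0, 4.5) does not reach this height (z outside [8, 11]); the cube at (15.5, 4) (footprint 30×11.5) is included at this height; Subtracting the remaining from the first: starting from the r=3 cylinder, the 30×11.5 cube at (15.5, 4) misses the remaining region (no effect) — 1 connected region. Overall, the cross-section is a single solid region. The nearest boundary edge runs (-1.50, 2.60)→(1.50, 2.60); distance from the point to it = 1.20 mm. The point is inside the cross-section, 1.20 mm from the nearest boundary — within the 1.6 mm shell band (2 × 0.8).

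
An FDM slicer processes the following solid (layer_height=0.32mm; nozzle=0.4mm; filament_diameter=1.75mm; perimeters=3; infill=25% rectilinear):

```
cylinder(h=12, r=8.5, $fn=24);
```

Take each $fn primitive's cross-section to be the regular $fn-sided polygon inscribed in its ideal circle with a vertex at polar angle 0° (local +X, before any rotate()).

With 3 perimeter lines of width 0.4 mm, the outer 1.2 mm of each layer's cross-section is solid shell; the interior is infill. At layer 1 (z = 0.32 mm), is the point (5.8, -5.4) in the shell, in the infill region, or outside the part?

At z = 0.32 mm: the r=8.5 cylinder contributes a regular 24-gon of circumradius 8.5. Overall, the cross-section is a single solid region. The nearest boundary edge runs (6.01, -6.01)→(7.36, -4.25); distance from the point to it = 0.54 mm. The point is inside the cross-section, 0.54 mm from the nearest boundary — within the 1.2 mm shell band (3 × 0.4).

shell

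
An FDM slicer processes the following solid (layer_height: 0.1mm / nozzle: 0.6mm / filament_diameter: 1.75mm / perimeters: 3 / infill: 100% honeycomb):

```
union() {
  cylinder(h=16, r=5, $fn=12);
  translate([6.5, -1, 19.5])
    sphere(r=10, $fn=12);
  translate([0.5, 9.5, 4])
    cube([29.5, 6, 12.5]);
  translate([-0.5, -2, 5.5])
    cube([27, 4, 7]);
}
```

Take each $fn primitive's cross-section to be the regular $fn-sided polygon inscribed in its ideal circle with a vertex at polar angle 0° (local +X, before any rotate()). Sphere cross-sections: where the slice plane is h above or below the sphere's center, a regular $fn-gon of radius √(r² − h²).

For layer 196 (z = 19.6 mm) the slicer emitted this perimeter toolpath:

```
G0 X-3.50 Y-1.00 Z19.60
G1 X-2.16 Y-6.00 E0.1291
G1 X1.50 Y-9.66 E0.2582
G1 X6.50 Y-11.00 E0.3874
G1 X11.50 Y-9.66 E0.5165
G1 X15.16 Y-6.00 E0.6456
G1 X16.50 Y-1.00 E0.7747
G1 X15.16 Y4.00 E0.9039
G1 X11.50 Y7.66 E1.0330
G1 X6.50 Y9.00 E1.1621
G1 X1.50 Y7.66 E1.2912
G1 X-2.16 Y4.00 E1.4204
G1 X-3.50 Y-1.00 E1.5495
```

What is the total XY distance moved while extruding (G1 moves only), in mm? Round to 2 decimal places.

62.12 mm

Sum the Euclidean lengths of each G1 segment: total = 62.12 mm.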